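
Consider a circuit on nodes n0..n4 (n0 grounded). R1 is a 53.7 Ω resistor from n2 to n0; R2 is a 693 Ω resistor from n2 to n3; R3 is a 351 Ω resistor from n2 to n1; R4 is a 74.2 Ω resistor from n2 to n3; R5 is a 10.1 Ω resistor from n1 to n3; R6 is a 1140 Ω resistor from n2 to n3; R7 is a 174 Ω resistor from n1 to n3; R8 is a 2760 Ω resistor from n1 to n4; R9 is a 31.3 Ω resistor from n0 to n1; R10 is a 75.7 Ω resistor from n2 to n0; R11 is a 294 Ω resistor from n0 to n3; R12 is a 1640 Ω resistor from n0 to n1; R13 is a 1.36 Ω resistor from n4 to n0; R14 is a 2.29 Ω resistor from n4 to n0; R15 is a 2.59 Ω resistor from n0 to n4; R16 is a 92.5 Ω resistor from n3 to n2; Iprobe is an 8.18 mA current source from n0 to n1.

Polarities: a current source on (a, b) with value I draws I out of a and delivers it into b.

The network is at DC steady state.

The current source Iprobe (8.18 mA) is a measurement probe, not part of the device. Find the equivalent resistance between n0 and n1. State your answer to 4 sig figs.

Apply KCL at each of the 4 non-ground nodes and solve the resulting linear system.
Node n1: branches {R3, R5, R7, R8, R9, R12, Iprobe} → V_1 = 0.1662
Node n2: branches {R1, R2, R3, R4, R6, R10, R16} → V_2 = 0.06980
Node n3: branches {R2, R4, R5, R6, R7, R11, R16} → V_3 = 0.1430
Node n4: branches {R8, R13, R14, R15} → V_4 = 3.864e-05

R_eq = 20.32 Ω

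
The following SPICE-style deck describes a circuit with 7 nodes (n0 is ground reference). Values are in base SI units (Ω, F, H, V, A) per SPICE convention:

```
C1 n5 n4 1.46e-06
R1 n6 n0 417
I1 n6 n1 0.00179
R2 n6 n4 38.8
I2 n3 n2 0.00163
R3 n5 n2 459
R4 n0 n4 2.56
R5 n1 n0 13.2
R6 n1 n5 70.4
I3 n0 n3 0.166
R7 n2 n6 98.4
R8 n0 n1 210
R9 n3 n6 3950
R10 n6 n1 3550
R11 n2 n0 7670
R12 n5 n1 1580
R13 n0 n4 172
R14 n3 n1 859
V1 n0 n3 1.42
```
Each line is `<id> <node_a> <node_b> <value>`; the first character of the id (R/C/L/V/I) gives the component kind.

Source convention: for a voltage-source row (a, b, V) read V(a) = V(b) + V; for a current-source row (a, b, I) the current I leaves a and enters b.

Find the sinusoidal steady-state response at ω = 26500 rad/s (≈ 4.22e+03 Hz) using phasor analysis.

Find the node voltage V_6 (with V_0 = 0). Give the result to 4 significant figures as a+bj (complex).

-0.02772-0.0001956j V

Apply KCL at each of the 6 non-ground nodes and solve the resulting linear system.
Node n1: branches {I1, R5, R6, R8, R10, R12, R14} → V_1 = 0.001501-0.0009205j
Node n2: branches {I2, R3, R7, R11} → V_2 = 0.1083-0.001208j
Node n3: branches {I2, I3, R9, R14, V1} → V_3 = -1.420+0.000j
Node n4: branches {C1, R2, R4, R13} → V_4 = -0.001125+0.0001914j
Node n5: branches {C1, R3, R6, R12} → V_5 = 0.001094-0.006002j
Node n6: branches {R1, I1, R2, R7, R9, R10} → V_6 = -0.02772-0.0001956j
Source currents: i(V1)=-0.1664+1.121e-06j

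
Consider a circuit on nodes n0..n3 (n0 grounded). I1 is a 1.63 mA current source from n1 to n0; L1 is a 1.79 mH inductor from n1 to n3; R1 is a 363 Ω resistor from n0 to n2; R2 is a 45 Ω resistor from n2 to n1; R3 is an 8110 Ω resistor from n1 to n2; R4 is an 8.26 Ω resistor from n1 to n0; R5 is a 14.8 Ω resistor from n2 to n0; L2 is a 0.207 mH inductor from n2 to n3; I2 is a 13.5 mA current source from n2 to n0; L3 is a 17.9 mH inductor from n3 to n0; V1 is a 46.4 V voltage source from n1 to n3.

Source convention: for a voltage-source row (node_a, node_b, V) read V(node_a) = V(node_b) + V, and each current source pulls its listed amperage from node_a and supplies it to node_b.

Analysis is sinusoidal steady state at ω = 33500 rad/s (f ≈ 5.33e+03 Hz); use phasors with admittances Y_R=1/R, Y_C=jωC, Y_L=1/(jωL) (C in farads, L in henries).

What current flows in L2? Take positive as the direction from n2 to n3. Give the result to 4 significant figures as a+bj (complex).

Element admittances at ω=33500 rad/s:
  I1: injects 0.00163 A into n0 (from n1)
  Y(L1) = 0.000-0.01668j S between n1,n3
  Y(R1) = 0.002755+0.000j S between n0,n2
  Y(R2) = 0.02222+0.000j S between n2,n1
  Y(R3) = 0.0001233+0.000j S between n1,n2
  Y(R4) = 0.1211+0.000j S between n1,n0
  Y(R5) = 0.06757+0.000j S between n2,n0
  Y(L2) = 0.000-0.1442j S between n2,n3
  I2: injects 0.0135 A into n0 (from n2)
  Y(L3) = 0.000-0.001668j S between n3,n0
  V1: constraint V(n1)−V(n3) = 46.4
Assemble and solve the 4×4 MNA system:
  V(n1)=14.07-6.780j  V(n2)=-24.27+10.91j  V(n3)=-32.33-6.780j
  i(V1)=-2.562+1.990j

2.550-1.162j A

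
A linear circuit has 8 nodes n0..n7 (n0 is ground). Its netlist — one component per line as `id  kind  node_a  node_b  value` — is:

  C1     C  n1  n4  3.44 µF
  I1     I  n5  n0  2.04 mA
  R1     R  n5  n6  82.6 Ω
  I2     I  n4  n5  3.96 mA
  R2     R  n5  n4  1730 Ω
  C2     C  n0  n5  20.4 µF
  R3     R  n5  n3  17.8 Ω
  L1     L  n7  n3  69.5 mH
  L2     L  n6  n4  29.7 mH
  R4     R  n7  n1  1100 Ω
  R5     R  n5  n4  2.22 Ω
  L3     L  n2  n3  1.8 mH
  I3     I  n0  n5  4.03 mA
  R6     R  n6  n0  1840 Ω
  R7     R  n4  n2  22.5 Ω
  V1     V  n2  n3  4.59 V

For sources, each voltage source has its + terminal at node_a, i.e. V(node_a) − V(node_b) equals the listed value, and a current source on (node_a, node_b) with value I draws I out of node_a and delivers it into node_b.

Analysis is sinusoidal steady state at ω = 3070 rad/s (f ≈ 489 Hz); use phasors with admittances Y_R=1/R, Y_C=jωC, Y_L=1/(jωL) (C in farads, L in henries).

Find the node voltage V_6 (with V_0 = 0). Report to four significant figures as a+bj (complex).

0.09917-0.1408j V

Element admittances at ω=3070 rad/s:
  Y(C1) = 0.000+0.01056j S between n1,n4
  I1: injects 0.00204 A into n0 (from n5)
  Y(R1) = 0.01211+0.000j S between n5,n6
  I2: injects 0.00396 A into n5 (from n4)
  Y(R2) = 0.0005780+0.000j S between n5,n4
  Y(C2) = 0.000+0.06263j S between n0,n5
  Y(R3) = 0.05618+0.000j S between n5,n3
  Y(L1) = 0.000-0.004687j S between n7,n3
  Y(L2) = 0.000-0.01097j S between n6,n4
  Y(R4) = 0.0009091+0.000j S between n7,n1
  Y(R5) = 0.4505+0.000j S between n5,n4
  Y(L3) = 0.000-0.1810j S between n2,n3
  I3: injects 0.00403 A into n5 (from n0)
  Y(R6) = 0.0005435+0.000j S between n6,n0
  Y(R7) = 0.04444+0.000j S between n4,n2
  V1: constraint V(n2)−V(n3) = 4.59
Assemble and solve the 8×8 MNA system:
  V(n1)=0.2467+0.1539j  V(n2)=2.683-0.03153j  V(n3)=-1.907-0.03153j  V(n4)=0.2274-0.02772j  V(n5)=0.001221-0.03091j  V(n6)=0.09917-0.1408j  V(n7)=-1.864+0.3778j
  i(V1)=-0.1091+0.8308j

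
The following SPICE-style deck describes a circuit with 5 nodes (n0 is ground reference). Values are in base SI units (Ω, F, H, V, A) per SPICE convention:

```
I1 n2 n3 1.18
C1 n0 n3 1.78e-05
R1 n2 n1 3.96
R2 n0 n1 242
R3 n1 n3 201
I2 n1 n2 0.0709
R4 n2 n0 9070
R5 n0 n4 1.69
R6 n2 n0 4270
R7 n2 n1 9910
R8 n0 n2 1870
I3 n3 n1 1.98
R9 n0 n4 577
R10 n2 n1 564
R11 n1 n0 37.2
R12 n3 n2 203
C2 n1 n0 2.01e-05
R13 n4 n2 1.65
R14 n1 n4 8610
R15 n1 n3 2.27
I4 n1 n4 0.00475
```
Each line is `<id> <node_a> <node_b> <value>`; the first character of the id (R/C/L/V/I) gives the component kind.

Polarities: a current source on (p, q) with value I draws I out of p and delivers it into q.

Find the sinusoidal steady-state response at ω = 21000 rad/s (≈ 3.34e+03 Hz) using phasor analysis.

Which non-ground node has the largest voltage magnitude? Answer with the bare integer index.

Element admittances at ω=21000 rad/s:
  I1: injects 1.18 A into n3 (from n2)
  Y(C1) = 0.000+0.3738j S between n0,n3
  Y(R1) = 0.2525+0.000j S between n2,n1
  Y(R2) = 0.004132+0.000j S between n0,n1
  Y(R3) = 0.004975+0.000j S between n1,n3
  I2: injects 0.0709 A into n2 (from n1)
  Y(R4) = 0.0001103+0.000j S between n2,n0
  Y(R5) = 0.5917+0.000j S between n0,n4
  Y(R6) = 0.0002342+0.000j S between n2,n0
  Y(R7) = 0.0001009+0.000j S between n2,n1
  Y(R8) = 0.0005348+0.000j S between n0,n2
  I3: injects 1.98 A into n1 (from n3)
  Y(R9) = 0.001733+0.000j S between n0,n4
  Y(R10) = 0.001773+0.000j S between n2,n1
  Y(R11) = 0.02688+0.000j S between n1,n0
  Y(R12) = 0.004926+0.000j S between n3,n2
  Y(C2) = 0.000+0.4221j S between n1,n0
  Y(R13) = 0.6061+0.000j S between n4,n2
  Y(R14) = 0.0001161+0.000j S between n1,n4
  Y(R15) = 0.4405+0.000j S between n1,n3
  I4: injects 0.00475 A into n4 (from n1)
Assemble and solve the 4×4 MNA system:
  V(n1)=1.083-0.8485j  V(n2)=-1.491-0.3868j  V(n3)=-0.8415-0.1451j  V(n4)=-0.7493-0.1955j

2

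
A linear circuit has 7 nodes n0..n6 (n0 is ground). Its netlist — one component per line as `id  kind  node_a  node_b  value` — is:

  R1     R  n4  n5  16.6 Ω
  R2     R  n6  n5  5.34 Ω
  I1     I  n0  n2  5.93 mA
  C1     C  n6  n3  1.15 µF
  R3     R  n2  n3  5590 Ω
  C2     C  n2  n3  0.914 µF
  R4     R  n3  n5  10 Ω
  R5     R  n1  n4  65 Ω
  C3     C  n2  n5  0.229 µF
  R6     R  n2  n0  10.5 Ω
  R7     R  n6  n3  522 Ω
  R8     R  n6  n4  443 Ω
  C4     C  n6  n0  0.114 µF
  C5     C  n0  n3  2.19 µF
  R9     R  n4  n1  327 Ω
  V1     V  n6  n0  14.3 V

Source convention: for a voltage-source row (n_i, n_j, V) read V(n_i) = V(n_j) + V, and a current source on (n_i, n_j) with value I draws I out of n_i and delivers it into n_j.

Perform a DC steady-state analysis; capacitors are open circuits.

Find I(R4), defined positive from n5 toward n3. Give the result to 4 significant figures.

MNA unknowns: 6 node voltages V₁..V_6 plus 1 source current (V1)
R1: Y=0.06024 on G[4,5]
R2: Y=0.1873 on G[6,5]
I1: z[0]−=0.00593, z[2]+=0.00593
C1: Y=0.000 on G[6,3]
R3: Y=0.0001789 on G[2,3]
C2: Y=0.000 on G[2,3]
R4: Y=0.1000 on G[3,5]
R5: Y=0.01538 on G[1,4]
C3: Y=0.000 on G[2,5]
R6: Y=0.09524 on G[2,0]
R7: Y=0.001916 on G[6,3]
R8: Y=0.002257 on G[6,4]
C4: Y=0.000 on G[6,0]
C5: Y=0.000 on G[0,3]
R9: Y=0.003058 on G[4,1]
V1: row V6−V0=14.3, i_V1 at 6,0
solve → V1=14.29, V2=0.08889, V3=14.26, V4=14.29, V5=14.29, V6=14.30
aux → i_V1=-0.002536

0.002463 A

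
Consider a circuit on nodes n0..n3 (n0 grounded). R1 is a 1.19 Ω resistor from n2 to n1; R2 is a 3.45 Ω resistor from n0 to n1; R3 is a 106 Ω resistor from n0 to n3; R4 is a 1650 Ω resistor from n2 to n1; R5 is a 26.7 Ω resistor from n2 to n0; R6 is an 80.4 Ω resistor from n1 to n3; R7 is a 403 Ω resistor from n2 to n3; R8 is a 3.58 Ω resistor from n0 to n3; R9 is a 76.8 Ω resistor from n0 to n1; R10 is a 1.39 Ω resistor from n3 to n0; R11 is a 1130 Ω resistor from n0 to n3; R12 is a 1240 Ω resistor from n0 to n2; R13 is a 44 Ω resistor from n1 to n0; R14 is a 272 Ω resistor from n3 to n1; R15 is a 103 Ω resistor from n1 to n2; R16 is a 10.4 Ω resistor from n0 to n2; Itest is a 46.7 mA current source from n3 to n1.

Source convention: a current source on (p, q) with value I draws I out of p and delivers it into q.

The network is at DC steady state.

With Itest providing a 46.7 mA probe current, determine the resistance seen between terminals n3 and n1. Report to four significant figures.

Apply KCL at each of the 3 non-ground nodes and solve the resulting linear system.
Node n1: branches {R1, R2, R4, R6, R9, R13, R14, R15, Itest} → V_1 = 0.09987
Node n2: branches {R1, R4, R5, R7, R12, R15, R16} → V_2 = 0.08591
Node n3: branches {R3, R6, R7, R8, R10, R11, R14, Itest} → V_3 = -0.04367

R_eq = 3.074 Ω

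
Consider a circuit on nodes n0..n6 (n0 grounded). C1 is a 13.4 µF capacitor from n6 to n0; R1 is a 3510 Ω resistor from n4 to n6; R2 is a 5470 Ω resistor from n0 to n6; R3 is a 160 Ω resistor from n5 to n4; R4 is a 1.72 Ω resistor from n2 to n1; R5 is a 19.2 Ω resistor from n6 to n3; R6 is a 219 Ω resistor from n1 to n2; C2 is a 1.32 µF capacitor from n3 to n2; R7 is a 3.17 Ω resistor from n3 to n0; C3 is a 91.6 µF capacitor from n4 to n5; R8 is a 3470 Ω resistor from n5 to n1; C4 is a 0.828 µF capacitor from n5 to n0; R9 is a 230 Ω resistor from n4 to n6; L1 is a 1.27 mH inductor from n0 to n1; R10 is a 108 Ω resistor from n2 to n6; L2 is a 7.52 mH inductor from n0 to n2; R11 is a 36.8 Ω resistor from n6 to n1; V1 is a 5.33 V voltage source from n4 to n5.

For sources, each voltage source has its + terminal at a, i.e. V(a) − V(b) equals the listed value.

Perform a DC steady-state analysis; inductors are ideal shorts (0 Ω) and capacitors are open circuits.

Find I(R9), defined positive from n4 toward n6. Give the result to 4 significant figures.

MNA unknowns: 6 node voltages V₁..V_6 plus 3 source currents (L1, L2, V1)
C1: Y=0.000 on G[6,0]
R1: Y=0.0002849 on G[4,6]
R2: Y=0.0001828 on G[0,6]
R3: Y=0.006250 on G[5,4]
R4: Y=0.5814 on G[2,1]
R5: Y=0.05208 on G[6,3]
R6: Y=0.004566 on G[1,2]
C2: Y=0.000 on G[3,2]
R7: Y=0.3155 on G[3,0]
C3: Y=0.000 on G[4,5]
R8: Y=0.0002882 on G[5,1]
C4: Y=0.000 on G[5,0]
R9: Y=0.004348 on G[4,6]
L1: row V0−V1=0, i_L1 at 0,1
R10: Y=0.009259 on G[2,6]
L2: row V0−V2=0, i_L2 at 0,2
R11: Y=0.02717 on G[6,1]
V1: row V4−V5=5.33, i_V1 at 4,5
solve → V1=0.000, V2=0.000, V3=0.002512, V4=0.3288, V5=-5.001, V6=0.01772
aux → i_L1=0.0009596, i_L2=-0.0001641, i_V1=-0.03475

0.001353 A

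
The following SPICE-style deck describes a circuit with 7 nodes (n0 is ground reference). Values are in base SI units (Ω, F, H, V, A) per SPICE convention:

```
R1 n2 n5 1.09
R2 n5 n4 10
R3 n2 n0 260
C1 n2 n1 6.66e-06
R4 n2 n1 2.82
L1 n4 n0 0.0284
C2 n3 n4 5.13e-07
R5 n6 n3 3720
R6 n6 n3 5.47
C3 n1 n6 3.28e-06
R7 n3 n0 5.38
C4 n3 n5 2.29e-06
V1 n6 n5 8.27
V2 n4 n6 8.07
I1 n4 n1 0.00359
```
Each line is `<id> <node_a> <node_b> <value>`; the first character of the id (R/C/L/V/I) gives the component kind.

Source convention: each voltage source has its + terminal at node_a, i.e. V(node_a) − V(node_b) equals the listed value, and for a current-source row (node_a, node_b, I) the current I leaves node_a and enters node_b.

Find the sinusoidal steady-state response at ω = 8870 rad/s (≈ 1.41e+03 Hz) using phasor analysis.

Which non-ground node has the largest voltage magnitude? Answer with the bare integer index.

Apply KCL at each of the 6 non-ground nodes and solve the resulting linear system.
Node n1: branches {C1, R4, C3, I1} → V_1 = -7.622+1.871j
Node n2: branches {R1, R3, C1, R4} → V_2 = -7.809+1.244j
Node n3: branches {C2, R5, R6, R7, C4} → V_3 = 0.1403+0.1551j
Node n4: branches {R2, L1, C2, V2, I1} → V_4 = 8.467+0.9947j
Node n5: branches {R1, R2, C4, V1} → V_5 = -7.873+0.9947j
Node n6: branches {R5, R6, C3, V1, V2} → V_6 = 0.3968+0.9947j
Source currents: i(V1)=-1.710-0.3913j, i(V2)=-1.638-0.004277j

4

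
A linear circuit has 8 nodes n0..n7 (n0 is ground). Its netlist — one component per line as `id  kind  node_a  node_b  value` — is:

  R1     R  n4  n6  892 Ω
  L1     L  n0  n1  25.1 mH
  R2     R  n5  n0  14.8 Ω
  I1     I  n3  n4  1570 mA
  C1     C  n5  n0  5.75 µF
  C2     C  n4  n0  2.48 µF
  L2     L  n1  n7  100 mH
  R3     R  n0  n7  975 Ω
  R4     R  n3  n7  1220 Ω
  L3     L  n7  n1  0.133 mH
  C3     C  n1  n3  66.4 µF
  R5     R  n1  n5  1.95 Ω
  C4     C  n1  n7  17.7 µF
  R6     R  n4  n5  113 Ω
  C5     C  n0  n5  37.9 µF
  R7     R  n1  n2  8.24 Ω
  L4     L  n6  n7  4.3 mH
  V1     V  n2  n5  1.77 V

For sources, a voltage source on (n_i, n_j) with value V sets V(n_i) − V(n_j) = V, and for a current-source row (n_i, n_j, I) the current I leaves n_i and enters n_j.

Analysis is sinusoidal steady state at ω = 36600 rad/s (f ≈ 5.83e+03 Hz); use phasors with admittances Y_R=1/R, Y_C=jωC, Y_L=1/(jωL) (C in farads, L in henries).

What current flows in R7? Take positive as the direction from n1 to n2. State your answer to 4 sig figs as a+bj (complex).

-0.4736-0.004558j A

MNA unknowns: 7 node voltages V₁..V_7 plus 1 source current (V1)
R1: Y=0.001121+0.000j on G[4,6]
L1: Y=0.000-0.001089j on G[0,1]
R2: Y=0.06757+0.000j on G[5,0]
I1: z[3]−=1.57, z[4]+=1.57
C1: Y=0.000+0.2104j on G[5,0]
C2: Y=0.000+0.09077j on G[4,0]
L2: Y=0.000-0.0002732j on G[1,7]
R3: Y=0.001026+0.000j on G[0,7]
R4: Y=0.0008197+0.000j on G[3,7]
L3: Y=0.000-0.2054j on G[7,1]
C3: Y=0.000+2.430j on G[1,3]
R5: Y=0.5128+0.000j on G[1,5]
C4: Y=0.000+0.6478j on G[1,7]
R6: Y=0.008850+0.000j on G[4,5]
C5: Y=0.000+1.387j on G[0,5]
R7: Y=0.1214+0.000j on G[1,2]
L4: Y=0.000-0.006354j on G[6,7]
V1: row V2−V5=1.77, i_V1 at 2,5
solve → V1=-2.288+0.9251j, V2=1.614+0.9627j, V3=-2.289+1.571j, V4=1.983-17.07j, V5=-0.1555+0.9627j, V6=0.8735+1.113j, V7=-2.335+0.9168j
aux → i_V1=-0.4736-0.004558j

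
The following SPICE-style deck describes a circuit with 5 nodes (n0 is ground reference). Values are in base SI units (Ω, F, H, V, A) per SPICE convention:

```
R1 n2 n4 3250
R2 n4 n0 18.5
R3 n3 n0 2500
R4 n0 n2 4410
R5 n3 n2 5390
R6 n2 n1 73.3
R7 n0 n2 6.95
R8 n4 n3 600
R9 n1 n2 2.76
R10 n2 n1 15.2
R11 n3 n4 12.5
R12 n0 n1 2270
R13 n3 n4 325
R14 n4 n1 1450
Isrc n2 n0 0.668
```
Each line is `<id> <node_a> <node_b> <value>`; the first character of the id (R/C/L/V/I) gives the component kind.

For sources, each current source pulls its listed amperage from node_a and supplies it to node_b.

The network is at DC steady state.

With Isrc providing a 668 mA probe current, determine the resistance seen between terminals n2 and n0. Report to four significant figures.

R_eq = 6.863 Ω

Element admittances at DC:
  Y(R1) = 0.0003077 S between n2,n4
  Y(R2) = 0.05405 S between n4,n0
  Y(R3) = 0.0004000 S between n3,n0
  Y(R4) = 0.0002268 S between n0,n2
  Y(R5) = 0.0001855 S between n3,n2
  Y(R6) = 0.01364 S between n2,n1
  Y(R7) = 0.1439 S between n0,n2
  Y(R8) = 0.001667 S between n4,n3
  Y(R9) = 0.3623 S between n1,n2
  Y(R10) = 0.06579 S between n2,n1
  Y(R11) = 0.08000 S between n3,n4
  Y(R12) = 0.0004405 S between n0,n1
  Y(R13) = 0.003077 S between n3,n4
  Y(R14) = 0.0006897 S between n4,n1
  Isrc: injects 0.668 A into n0 (from n2)
Assemble and solve the 4×4 MNA system:
  V(n1)=-4.573  V(n2)=-4.585  V(n3)=-0.1065  V(n4)=-0.09723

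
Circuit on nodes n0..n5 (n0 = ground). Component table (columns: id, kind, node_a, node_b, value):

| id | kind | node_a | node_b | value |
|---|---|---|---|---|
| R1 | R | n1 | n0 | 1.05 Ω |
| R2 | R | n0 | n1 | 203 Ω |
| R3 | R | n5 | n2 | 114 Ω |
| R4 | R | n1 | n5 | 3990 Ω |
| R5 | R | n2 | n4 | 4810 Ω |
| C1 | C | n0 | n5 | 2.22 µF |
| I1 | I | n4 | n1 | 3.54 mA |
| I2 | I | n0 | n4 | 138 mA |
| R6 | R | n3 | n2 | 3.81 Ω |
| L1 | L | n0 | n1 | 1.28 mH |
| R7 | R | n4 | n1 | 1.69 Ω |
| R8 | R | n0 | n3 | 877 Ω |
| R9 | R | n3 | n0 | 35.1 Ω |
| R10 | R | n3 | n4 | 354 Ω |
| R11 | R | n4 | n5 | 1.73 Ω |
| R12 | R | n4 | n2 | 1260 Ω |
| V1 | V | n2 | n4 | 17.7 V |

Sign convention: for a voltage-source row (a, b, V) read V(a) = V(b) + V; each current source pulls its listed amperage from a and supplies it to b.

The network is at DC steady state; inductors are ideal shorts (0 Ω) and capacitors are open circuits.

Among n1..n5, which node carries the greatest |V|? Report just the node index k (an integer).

2

MNA unknowns: 5 node voltages V₁..V_5 plus 2 source currents (L1, V1)
R1: Y=0.9524 on G[1,0]
R2: Y=0.004926 on G[0,1]
R3: Y=0.008772 on G[5,2]
R4: Y=0.0002506 on G[1,5]
R5: Y=0.0002079 on G[2,4]
C1: Y=0.000 on G[0,5]
I1: z[4]−=0.00354, z[1]+=0.00354
I2: z[0]−=0.138, z[4]+=0.138
R6: Y=0.2625 on G[3,2]
L1: row V0−V1=0, i_L1 at 0,1
R7: Y=0.5917 on G[4,1]
R8: Y=0.001140 on G[0,3]
R9: Y=0.02849 on G[3,0]
R10: Y=0.002825 on G[3,4]
R11: Y=0.5780 on G[4,5]
R12: Y=0.0007937 on G[4,2]
V1: row V2−V4=17.7, i_V1 at 2,4
solve → V1=0.000, V2=17.16, V3=15.27, V4=-0.5372, V5=-0.2725
aux → i_L1=0.3144, i_V1=-0.6677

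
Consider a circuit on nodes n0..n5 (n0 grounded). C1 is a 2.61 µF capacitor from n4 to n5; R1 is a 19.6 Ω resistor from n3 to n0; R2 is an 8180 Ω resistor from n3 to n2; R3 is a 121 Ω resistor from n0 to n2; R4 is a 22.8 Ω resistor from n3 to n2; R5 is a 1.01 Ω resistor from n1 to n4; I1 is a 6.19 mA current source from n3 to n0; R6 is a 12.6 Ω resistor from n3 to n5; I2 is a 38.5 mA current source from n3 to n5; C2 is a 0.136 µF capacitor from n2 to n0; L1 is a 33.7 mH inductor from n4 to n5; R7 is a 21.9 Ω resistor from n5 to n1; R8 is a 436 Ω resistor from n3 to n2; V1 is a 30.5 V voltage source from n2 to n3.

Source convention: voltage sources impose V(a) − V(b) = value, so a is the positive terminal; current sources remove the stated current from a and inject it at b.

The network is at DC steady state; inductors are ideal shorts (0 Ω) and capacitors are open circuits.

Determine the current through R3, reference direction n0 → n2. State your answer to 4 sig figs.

Element admittances at DC:
  Y(C1) = 0.000 S between n4,n5
  Y(R1) = 0.05102 S between n3,n0
  Y(R2) = 0.0001222 S between n3,n2
  Y(R3) = 0.008264 S between n0,n2
  Y(R4) = 0.04386 S between n3,n2
  Y(R5) = 0.9901 S between n1,n4
  I1: injects 0.00619 A into n0 (from n3)
  Y(R6) = 0.07937 S between n3,n5
  I2: injects 0.0385 A into n5 (from n3)
  Y(C2) = 0.000 S between n2,n0
  L1: short n4↔n5 (DC inductor)
  Y(R7) = 0.04566 S between n5,n1
  Y(R8) = 0.002294 S between n3,n2
  V1: constraint V(n2)−V(n3) = 30.5
Assemble and solve the 7×7 MNA system:
  V(n1)=-3.871  V(n2)=26.14  V(n3)=-4.356  V(n4)=-3.871  V(n5)=-3.871
  i(L1)=0.000  i(V1)=-1.627

-0.2161 A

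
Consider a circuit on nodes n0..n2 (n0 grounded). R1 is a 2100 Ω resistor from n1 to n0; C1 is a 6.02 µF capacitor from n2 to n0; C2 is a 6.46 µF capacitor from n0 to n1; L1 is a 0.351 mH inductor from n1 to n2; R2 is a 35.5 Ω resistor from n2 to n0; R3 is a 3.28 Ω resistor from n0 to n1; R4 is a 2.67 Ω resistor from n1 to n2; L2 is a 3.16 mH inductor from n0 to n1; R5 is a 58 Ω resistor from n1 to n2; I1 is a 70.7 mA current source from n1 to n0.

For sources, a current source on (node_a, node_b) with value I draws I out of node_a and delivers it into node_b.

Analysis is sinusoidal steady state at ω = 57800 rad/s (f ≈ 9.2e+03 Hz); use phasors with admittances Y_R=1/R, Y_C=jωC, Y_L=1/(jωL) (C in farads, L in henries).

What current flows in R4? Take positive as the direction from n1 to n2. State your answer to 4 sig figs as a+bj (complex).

Apply KCL at each of the 2 non-ground nodes and solve the resulting linear system.
Node n1: branches {R1, C2, L1, R3, R4, L2, R5, I1} → V_1 = -0.06405+0.07017j
Node n2: branches {C1, L1, R2, R4, R5} → V_2 = 0.0002550+0.07280j

-0.02409-0.0009850j A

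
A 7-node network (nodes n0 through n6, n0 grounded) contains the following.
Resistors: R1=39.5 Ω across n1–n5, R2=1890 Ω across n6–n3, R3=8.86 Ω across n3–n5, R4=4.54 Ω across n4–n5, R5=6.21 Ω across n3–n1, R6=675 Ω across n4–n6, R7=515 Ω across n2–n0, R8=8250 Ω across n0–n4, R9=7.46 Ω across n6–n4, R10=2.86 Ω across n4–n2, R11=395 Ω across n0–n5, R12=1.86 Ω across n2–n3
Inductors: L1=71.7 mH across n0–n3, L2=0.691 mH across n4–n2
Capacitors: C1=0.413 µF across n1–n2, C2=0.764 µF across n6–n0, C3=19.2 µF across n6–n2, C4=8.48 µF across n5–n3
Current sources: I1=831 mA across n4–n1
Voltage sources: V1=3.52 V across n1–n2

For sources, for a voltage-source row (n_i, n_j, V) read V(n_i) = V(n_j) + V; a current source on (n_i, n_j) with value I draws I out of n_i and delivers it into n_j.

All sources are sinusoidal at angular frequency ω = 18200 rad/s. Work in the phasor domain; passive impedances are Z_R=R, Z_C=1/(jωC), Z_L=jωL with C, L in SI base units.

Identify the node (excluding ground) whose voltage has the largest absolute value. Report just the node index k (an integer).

Apply KCL at each of the 6 non-ground nodes and solve the resulting linear system.
Node n1: branches {R1, C1, R5, I1, V1} → V_1 = 3.799-0.4026j
Node n2: branches {C1, C3, L2, R7, R10, R12, V1} → V_2 = 0.2786-0.4026j
Node n3: branches {L1, R2, R3, R5, C4, R12} → V_3 = 0.8753-0.5009j
Node n4: branches {R4, R6, L2, R8, I1, R9, R10} → V_4 = -0.9836-0.3630j
Node n5: branches {R1, R3, R4, C4, R11} → V_5 = 0.1187-0.08282j
Node n6: branches {R2, C2, C3, R6, R9} → V_6 = 0.1227+0.02433j
Source currents: i(V1)=0.2671-0.03418j

1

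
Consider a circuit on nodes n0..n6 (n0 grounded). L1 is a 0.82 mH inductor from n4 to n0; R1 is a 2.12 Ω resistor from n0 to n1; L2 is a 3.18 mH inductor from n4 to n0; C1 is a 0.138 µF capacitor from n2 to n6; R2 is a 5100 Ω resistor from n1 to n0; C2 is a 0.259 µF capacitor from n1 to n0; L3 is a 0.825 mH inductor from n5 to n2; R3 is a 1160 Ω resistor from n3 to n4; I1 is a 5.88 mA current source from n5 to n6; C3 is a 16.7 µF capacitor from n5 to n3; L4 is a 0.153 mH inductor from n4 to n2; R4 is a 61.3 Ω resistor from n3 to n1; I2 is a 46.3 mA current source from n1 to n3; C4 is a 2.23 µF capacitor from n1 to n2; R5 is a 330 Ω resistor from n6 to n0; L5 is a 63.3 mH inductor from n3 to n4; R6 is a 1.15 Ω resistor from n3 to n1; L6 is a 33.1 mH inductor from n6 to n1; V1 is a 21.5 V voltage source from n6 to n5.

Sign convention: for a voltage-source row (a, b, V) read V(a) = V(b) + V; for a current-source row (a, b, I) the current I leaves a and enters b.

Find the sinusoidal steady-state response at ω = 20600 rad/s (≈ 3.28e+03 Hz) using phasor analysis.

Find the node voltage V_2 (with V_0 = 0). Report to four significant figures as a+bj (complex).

-0.8726+0.1410j V

Apply KCL at each of the 6 non-ground nodes and solve the resulting linear system.
Node n1: branches {R1, R2, C2, R4, I2, C4, R6, L6} → V_1 = -0.1565-0.1100j
Node n2: branches {C1, L3, L4, C4} → V_2 = -0.8726+0.1410j
Node n3: branches {R3, C3, R4, I2, L5, R6} → V_3 = -0.1743-0.09686j
Node n4: branches {L1, L2, R3, L4, L5} → V_4 = -0.7052+0.1149j
Node n5: branches {L3, I1, C3, V1} → V_5 = -0.1420+0.08259j
Node n6: branches {C1, I1, R5, L6, V1} → V_6 = 21.36+0.08259j
Source currents: i(V1)=-0.05929-0.03189j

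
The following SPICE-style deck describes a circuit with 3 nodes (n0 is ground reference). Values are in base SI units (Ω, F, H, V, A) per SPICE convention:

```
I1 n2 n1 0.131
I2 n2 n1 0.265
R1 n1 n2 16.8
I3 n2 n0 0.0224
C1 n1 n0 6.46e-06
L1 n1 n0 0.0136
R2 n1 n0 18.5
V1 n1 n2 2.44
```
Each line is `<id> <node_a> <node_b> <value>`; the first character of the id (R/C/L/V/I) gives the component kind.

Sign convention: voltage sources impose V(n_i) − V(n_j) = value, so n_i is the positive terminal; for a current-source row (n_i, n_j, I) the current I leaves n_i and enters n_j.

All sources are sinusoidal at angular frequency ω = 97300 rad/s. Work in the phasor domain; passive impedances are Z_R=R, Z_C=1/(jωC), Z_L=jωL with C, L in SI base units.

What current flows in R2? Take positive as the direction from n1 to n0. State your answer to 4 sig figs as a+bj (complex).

Element admittances at ω=97300 rad/s:
  I1: injects 0.131 A into n1 (from n2)
  I2: injects 0.265 A into n1 (from n2)
  Y(R1) = 0.05952+0.000j S between n1,n2
  I3: injects 0.0224 A into n0 (from n2)
  Y(C1) = 0.000+0.6286j S between n1,n0
  Y(L1) = 0.000-0.0007557j S between n1,n0
  Y(R2) = 0.05405+0.000j S between n1,n0
  V1: constraint V(n1)−V(n2) = 2.44
Assemble and solve the 3×3 MNA system:
  V(n1)=-0.003049+0.03542j  V(n2)=-2.443+0.03542j
  i(V1)=0.2732+0.000j

-0.0001648+0.001914j A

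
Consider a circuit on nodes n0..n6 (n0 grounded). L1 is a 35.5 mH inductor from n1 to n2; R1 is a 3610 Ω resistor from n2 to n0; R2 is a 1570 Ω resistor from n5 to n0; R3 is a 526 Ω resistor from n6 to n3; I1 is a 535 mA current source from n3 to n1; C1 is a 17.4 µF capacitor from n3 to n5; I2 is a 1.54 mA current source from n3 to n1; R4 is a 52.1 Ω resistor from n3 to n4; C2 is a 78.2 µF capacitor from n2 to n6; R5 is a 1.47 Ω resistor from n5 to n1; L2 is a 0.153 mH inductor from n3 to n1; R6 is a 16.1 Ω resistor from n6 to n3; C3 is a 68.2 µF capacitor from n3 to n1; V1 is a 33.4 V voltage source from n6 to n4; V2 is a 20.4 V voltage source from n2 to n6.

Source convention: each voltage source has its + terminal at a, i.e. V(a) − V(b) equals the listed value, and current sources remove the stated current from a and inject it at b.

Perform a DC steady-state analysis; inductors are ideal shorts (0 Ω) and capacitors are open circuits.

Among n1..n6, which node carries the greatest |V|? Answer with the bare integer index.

MNA unknowns: 6 node voltages V₁..V_6 plus 4 source currents (L1, L2, V1, V2)
L1: row V1−V2=0, i_L1 at 1,2
R1: Y=0.0002770 on G[2,0]
R2: Y=0.0006369 on G[5,0]
R3: Y=0.001901 on G[6,3]
I1: z[3]−=0.535, z[1]+=0.535
C1: Y=0.000 on G[3,5]
I2: z[3]−=0.00154, z[1]+=0.00154
R4: Y=0.01919 on G[3,4]
C2: Y=0.000 on G[2,6]
R5: Y=0.6803 on G[5,1]
L2: row V3−V1=0, i_L2 at 3,1
R6: Y=0.06211 on G[6,3]
C3: Y=0.000 on G[3,1]
V1: row V6−V4=33.4, i_V1 at 6,4
V2: row V2−V6=20.4, i_V2 at 2,6
solve → V1=0.000, V2=0.000, V3=0.000, V4=-53.80, V5=0.000, V6=-20.40
aux → i_L1=-2.338, i_L2=-2.875, i_V1=-1.033, i_V2=-2.338

4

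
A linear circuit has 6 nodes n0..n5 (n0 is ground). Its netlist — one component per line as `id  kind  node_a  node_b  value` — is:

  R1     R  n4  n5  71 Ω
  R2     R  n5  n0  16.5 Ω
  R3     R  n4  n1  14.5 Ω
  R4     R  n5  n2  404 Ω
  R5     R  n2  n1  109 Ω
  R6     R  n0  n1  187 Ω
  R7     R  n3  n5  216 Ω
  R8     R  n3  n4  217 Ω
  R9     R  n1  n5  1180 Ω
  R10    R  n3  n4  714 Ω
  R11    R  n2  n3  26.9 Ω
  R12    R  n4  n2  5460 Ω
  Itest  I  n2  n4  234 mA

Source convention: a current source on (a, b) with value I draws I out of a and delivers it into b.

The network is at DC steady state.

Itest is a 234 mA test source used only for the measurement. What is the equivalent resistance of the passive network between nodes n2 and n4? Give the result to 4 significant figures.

Element admittances at DC:
  Y(R1) = 0.01408 S between n4,n5
  Y(R2) = 0.06061 S between n5,n0
  Y(R3) = 0.06897 S between n4,n1
  Y(R4) = 0.002475 S between n5,n2
  Y(R5) = 0.009174 S between n2,n1
  Y(R6) = 0.005348 S between n0,n1
  Y(R7) = 0.004630 S between n3,n5
  Y(R8) = 0.004608 S between n3,n4
  Y(R9) = 0.0008475 S between n1,n5
  Y(R10) = 0.001401 S between n3,n4
  Y(R11) = 0.03717 S between n2,n3
  Y(R12) = 0.0001832 S between n4,n2
  Itest: injects 0.234 A into n4 (from n2)
Assemble and solve the 5×5 MNA system:
  V(n1)=1.606  V(n2)=-10.15  V(n3)=-7.487  V(n4)=3.316  V(n5)=-0.1417

R_eq = 57.54 Ω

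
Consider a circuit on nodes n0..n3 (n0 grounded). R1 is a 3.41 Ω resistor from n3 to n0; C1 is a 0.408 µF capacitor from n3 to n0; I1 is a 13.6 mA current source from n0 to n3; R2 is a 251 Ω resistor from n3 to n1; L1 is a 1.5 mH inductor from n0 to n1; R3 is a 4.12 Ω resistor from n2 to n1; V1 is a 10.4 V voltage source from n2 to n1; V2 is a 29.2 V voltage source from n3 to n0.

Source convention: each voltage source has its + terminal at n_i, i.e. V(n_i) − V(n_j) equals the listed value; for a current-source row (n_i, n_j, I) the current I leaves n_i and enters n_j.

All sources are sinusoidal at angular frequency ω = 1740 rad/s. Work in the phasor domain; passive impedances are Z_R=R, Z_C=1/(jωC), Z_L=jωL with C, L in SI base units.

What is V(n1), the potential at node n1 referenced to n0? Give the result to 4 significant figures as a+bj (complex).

0.003157+0.3036j V

Apply KCL at each of the 3 non-ground nodes and solve the resulting linear system.
Node n1: branches {R2, L1, R3, V1} → V_1 = 0.003157+0.3036j
Node n2: branches {R3, V1} → V_2 = 10.40+0.3036j
Node n3: branches {R1, C1, I1, R2, V2} → V_3 = 29.20+0.000j
Source currents: i(V1)=-2.524+0.000j, i(V2)=-8.666-0.01952j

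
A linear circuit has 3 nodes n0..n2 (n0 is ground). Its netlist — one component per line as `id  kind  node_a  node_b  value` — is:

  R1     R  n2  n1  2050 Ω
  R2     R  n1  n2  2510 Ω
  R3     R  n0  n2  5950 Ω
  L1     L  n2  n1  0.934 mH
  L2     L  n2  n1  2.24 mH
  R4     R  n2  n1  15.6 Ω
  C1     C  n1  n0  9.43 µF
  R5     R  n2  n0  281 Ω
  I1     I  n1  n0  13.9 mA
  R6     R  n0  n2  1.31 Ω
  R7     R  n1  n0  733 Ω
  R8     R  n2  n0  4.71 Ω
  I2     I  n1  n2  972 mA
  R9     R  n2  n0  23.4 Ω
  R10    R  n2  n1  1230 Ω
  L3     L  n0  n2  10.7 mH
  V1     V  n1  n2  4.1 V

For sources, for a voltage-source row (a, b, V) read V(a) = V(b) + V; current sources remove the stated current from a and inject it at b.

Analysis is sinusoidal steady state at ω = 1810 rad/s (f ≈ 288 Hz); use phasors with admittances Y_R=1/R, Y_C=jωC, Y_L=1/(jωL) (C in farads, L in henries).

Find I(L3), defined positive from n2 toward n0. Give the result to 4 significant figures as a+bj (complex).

-0.003560+0.0008632j A

Apply KCL at each of the 2 non-ground nodes and solve the resulting linear system.
Node n1: branches {R1, R2, L1, L2, R4, C1, I1, R7, I2, R10, V1} → V_1 = 4.083-0.06894j
Node n2: branches {R1, R2, R3, L1, L2, R4, R5, R6, R8, I2, R9, R10, L3, V1} → V_2 = -0.01672-0.06894j
Source currents: i(V1)=-1.262+3.367j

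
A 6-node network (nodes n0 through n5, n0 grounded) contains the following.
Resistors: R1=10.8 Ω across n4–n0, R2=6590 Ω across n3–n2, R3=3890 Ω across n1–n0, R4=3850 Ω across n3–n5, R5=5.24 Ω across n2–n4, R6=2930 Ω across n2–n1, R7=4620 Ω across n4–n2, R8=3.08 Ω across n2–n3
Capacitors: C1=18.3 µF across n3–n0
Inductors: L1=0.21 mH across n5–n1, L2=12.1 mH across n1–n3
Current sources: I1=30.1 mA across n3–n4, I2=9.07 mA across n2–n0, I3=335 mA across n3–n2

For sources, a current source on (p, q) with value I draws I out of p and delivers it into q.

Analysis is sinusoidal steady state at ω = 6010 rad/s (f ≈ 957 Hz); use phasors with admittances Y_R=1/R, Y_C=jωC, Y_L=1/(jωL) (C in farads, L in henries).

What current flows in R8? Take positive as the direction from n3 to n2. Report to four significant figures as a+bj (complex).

-0.3039+0.02884j A

Apply KCL at each of the 5 non-ground nodes and solve the resulting linear system.
Node n1: branches {R3, L1, R6, L2} → V_1 = -0.2499+0.5794j
Node n2: branches {R2, R5, R6, R7, I2, R8, I3} → V_2 = 0.6718+0.4633j
Node n3: branches {R2, C1, R4, I1, L2, R8, I3} → V_3 = -0.2641+0.5522j
Node n4: branches {R1, I1, R5, R7} → V_4 = 0.5586+0.3121j
Node n5: branches {R4, L1} → V_5 = -0.2498+0.5794j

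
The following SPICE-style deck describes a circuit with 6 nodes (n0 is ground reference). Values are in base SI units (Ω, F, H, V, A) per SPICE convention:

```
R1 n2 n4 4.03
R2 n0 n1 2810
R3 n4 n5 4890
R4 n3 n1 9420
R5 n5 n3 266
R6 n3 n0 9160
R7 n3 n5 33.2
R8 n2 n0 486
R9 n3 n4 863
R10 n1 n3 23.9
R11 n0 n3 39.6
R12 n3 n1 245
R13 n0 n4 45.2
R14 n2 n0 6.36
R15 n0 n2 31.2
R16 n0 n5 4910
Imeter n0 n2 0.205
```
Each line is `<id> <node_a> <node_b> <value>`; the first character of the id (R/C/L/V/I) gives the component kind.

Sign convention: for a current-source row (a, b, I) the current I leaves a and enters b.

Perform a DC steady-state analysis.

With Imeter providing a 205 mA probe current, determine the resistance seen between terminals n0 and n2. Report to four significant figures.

R_eq = 4.701 Ω

MNA unknowns: 5 node voltages V₁..V_5
R1: Y=0.2481 on G[2,4]
R2: Y=0.0003559 on G[0,1]
R3: Y=0.0002045 on G[4,5]
R4: Y=0.0001062 on G[3,1]
R5: Y=0.003759 on G[5,3]
R6: Y=0.0001092 on G[3,0]
R7: Y=0.03012 on G[3,5]
R8: Y=0.002058 on G[2,0]
R9: Y=0.001159 on G[3,4]
R10: Y=0.04184 on G[1,3]
R11: Y=0.02525 on G[0,3]
R12: Y=0.004082 on G[3,1]
R13: Y=0.02212 on G[0,4]
R14: Y=0.1572 on G[2,0]
R15: Y=0.03205 on G[0,2]
R16: Y=0.0002037 on G[0,5]
Imeter: z[0]−=0.205, z[2]+=0.205
solve → V1=0.04359, V2=0.9636, V3=0.04393, V4=0.8805, V5=0.04866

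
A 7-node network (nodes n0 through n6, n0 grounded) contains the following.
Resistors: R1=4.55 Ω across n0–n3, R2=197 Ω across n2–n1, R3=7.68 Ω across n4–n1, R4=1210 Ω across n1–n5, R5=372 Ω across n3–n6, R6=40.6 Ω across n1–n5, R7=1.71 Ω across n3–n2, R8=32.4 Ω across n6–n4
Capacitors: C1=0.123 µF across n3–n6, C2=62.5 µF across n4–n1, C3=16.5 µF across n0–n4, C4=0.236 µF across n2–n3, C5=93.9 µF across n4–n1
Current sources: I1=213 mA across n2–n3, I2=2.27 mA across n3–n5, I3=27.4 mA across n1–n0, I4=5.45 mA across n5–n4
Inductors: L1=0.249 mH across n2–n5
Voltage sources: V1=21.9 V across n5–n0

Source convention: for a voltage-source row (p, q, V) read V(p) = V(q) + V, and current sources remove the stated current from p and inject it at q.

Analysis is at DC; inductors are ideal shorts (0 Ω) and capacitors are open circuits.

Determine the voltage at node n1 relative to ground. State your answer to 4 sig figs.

20.81 V

Apply KCL at each of the 6 non-ground nodes and solve the resulting linear system.
Node n1: branches {R2, C2, R3, R4, I3, R6, C5} → V_1 = 20.81
Node n2: branches {R2, I1, L1, R7, C4} → V_2 = 21.90
Node n3: branches {R1, C1, I1, I2, R5, R7, C4} → V_3 = 16.19
Node n4: branches {C2, R3, C3, I4, C5, R8} → V_4 = 20.77
Node n5: branches {I2, L1, R4, R6, I4, V1} → V_5 = 21.90
Node n6: branches {C1, R5, R8} → V_6 = 20.40
Source currents: i(L1)=-3.556, i(V1)=-3.586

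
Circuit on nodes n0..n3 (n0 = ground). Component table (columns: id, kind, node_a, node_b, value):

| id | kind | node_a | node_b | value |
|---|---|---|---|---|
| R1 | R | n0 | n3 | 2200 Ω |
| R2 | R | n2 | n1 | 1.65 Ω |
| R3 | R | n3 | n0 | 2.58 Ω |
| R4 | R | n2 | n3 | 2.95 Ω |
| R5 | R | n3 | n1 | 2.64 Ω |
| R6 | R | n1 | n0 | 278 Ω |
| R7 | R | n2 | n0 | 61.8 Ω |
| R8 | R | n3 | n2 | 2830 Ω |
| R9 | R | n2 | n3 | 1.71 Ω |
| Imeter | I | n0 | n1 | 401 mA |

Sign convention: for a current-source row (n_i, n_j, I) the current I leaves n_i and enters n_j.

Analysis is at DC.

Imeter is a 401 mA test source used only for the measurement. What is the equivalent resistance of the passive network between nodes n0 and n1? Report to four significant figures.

R_eq = 3.721 Ω

Element admittances at DC:
  Y(R1) = 0.0004545 S between n0,n3
  Y(R2) = 0.6061 S between n2,n1
  Y(R3) = 0.3876 S between n3,n0
  Y(R4) = 0.3390 S between n2,n3
  Y(R5) = 0.3788 S between n3,n1
  Y(R6) = 0.003597 S between n1,n0
  Y(R7) = 0.01618 S between n2,n0
  Y(R8) = 0.0003534 S between n3,n2
  Y(R9) = 0.5848 S between n2,n3
  Imeter: injects 0.401 A into n1 (from n0)
Assemble and solve the 3×3 MNA system:
  V(n1)=1.492  V(n2)=1.165  V(n3)=0.9710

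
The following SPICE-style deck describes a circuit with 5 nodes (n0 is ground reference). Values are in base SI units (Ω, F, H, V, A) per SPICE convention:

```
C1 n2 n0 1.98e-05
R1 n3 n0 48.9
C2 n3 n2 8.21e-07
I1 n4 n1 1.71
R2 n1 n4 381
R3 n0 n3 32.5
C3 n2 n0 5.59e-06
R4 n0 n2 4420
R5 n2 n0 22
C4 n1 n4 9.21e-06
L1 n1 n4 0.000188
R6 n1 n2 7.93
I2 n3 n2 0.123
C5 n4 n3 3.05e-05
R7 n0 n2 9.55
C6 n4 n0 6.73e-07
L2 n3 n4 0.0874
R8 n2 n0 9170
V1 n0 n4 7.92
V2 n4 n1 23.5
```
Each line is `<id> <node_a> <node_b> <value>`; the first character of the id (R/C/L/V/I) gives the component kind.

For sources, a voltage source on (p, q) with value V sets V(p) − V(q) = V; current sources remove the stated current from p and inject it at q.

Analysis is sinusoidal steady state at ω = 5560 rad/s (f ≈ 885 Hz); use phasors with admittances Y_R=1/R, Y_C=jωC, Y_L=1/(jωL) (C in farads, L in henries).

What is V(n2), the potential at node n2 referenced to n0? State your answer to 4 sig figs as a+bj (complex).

-10.90+5.616j V

MNA unknowns: 4 node voltages V₁..V_4 plus 2 source currents (V1, V2)
C1: Y=0.000+0.1101j on G[2,0]
R1: Y=0.02045+0.000j on G[3,0]
C2: Y=0.000+0.004565j on G[3,2]
I1: z[4]−=1.71, z[1]+=1.71
R2: Y=0.002625+0.000j on G[1,4]
R3: Y=0.03077+0.000j on G[0,3]
C3: Y=0.000+0.03108j on G[2,0]
R4: Y=0.0002262+0.000j on G[0,2]
R5: Y=0.04545+0.000j on G[2,0]
C4: Y=0.000+0.05121j on G[1,4]
L1: Y=0.000-0.9567j on G[1,4]
R6: Y=0.1261+0.000j on G[1,2]
I2: z[3]−=0.123, z[2]+=0.123
C5: Y=0.000+0.1696j on G[4,3]
R7: Y=0.1047+0.000j on G[0,2]
C6: Y=0.000+0.003742j on G[4,0]
L2: Y=0.000-0.002058j on G[3,4]
R8: Y=0.0001091+0.000j on G[2,0]
V1: row V0−V4=7.92, i_V1 at 0,4
V2: row V4−V1=23.5, i_V2 at 4,1
solve → V1=-31.42+0.000j, V2=-10.90+5.616j, V3=-7.584-1.394j, V4=-7.920+0.000j
aux → i_V1=-2.821-0.7941j, i_V2=-4.360+20.57j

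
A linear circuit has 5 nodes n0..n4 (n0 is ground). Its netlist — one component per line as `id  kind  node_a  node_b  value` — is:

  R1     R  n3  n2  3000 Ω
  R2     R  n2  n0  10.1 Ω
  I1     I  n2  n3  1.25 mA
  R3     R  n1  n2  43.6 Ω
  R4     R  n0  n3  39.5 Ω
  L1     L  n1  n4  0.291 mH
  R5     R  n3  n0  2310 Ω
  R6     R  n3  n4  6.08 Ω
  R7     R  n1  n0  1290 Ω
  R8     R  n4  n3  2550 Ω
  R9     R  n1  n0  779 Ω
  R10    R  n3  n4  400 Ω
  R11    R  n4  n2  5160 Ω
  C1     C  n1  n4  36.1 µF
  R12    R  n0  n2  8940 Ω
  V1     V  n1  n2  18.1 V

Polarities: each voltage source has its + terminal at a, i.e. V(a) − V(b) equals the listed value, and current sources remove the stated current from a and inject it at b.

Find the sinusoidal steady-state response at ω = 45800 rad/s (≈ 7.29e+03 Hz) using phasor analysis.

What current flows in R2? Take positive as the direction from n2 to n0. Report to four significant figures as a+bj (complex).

Element admittances at ω=45800 rad/s:
  Y(R1) = 0.0003333+0.000j S between n3,n2
  Y(R2) = 0.09901+0.000j S between n2,n0
  I1: injects 0.00125 A into n3 (from n2)
  Y(R3) = 0.02294+0.000j S between n1,n2
  Y(R4) = 0.02532+0.000j S between n0,n3
  Y(L1) = 0.000-0.07503j S between n1,n4
  Y(R5) = 0.0004329+0.000j S between n3,n0
  Y(R6) = 0.1645+0.000j S between n3,n4
  Y(R7) = 0.0007752+0.000j S between n1,n0
  Y(R8) = 0.0003922+0.000j S between n4,n3
  Y(R9) = 0.001284+0.000j S between n1,n0
  Y(R10) = 0.002500+0.000j S between n3,n4
  Y(R11) = 0.0001938+0.000j S between n4,n2
  Y(C1) = 0.000+1.653j S between n1,n4
  Y(R12) = 0.0001119+0.000j S between n0,n2
  V1: constraint V(n1)−V(n2) = 18.1
Assemble and solve the 5×5 MNA system:
  V(n1)=14.53-0.03787j  V(n2)=-3.568-0.03787j  V(n3)=12.57+0.1488j  V(n4)=14.53+0.1721j
  i(V1)=-0.7764-0.003856j

-0.3532-0.003749j A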